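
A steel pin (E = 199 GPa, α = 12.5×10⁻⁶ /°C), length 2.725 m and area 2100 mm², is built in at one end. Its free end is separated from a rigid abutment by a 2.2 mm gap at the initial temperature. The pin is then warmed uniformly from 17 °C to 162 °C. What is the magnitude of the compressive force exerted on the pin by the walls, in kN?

P ≈ 420 kN

If the wall were absent the pin would grow by αΔT L = 12.5×10⁻⁶ × 145 × 2725 = 4.939 mm.
After closing the 2.2 mm clearance, 4.939 − 2.2 = 2.739 mm of expansion remains to be suppressed by the wall.
That suppressed elongation corresponds to σ = E·Δ/L = 199×10³ × 2.739/2725 = 200 MPa.
P = σA = 200 × 2100 = 420.1 kN.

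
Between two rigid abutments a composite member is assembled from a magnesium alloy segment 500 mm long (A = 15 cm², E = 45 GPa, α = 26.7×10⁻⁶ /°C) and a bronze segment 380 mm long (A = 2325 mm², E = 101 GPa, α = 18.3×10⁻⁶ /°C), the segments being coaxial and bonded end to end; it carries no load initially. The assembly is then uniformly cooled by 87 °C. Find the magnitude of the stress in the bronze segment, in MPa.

σ ≈ 84.2 MPa (tensile)

If the supports were absent, the total length change would be Σ αᵢΔT Lᵢ = 26.7×10⁻⁶×87×500 + 18.3×10⁻⁶×87×380 = 1.766 mm.
The walls prevent any net length change, so an axial force P (same in every segment) develops. Compatibility: P · Σ Lᵢ/(AᵢEᵢ) = δ_free.
Σ Lᵢ/(AᵢEᵢ) = 500/(1500×45×10³) + 380/(2325×101×10³) = 9.026×10⁻⁶ mm/N.
So P = 1.766 / 9.026×10⁻⁶ = 195.7 kN, tensile.
σ_{bronze} = P / A = 195700 / 2325 = 84.18 MPa.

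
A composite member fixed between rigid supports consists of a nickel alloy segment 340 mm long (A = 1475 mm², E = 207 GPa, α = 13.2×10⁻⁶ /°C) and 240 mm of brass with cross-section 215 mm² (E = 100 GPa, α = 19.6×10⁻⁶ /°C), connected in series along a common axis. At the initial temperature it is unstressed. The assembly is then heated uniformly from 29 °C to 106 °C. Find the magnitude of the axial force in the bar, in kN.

Free thermal expansion of the whole bar: Σ αᵢΔT Lᵢ = 13.2×10⁻⁶×77×340 + 19.6×10⁻⁶×77×240 = 0.7078 mm.
The walls prevent any net length change, so an axial force P (same in every segment) develops. Compatibility: P · Σ Lᵢ/(AᵢEᵢ) = δ_free.
The series flexibility is Σ Lᵢ/(AᵢEᵢ) = 340/(1475×207×10³) + 240/(215×100×10³) = 1.228×10⁻⁵ mm/N.
P = 0.7078 / 1.228×10⁻⁵ = 57650 N = 57.65 kN, compressive.

P ≈ 57.7 kN (compressive)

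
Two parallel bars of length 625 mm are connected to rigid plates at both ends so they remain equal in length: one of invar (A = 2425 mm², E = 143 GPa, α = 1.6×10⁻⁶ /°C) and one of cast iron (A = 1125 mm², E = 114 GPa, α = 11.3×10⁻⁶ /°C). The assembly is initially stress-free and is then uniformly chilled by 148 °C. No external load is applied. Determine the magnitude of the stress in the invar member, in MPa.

σ ≈ 55.4 MPa (compressive)

The cast iron has the larger α, so on cooling it would change length more than the invar if both were free. The rigid plates force a common final length, so the cast iron is put into tension and the invar into compression, with equal and opposite forces P (no external load).
Compatibility of the two members (thermal + elastic change equal): (α₁ − α₂)ΔT = P·[1/(A₁E₁) + 1/(A₂E₂)].
|α₁ − α₂|·ΔT = 9.7×10⁻⁶ × 148 = 0.001436.
1/(A₁E₁) + 1/(A₂E₂) = 1/(2425×143×10³) + 1/(1125×114×10³) = 1.068×10⁻⁸ N⁻¹.
P = 0.001436 / 1.068×10⁻⁸ = 134400 N = 134.4 kN.
σ_{invar} = P/A₁ = 134400/2425 = 55.43 MPa, compressive.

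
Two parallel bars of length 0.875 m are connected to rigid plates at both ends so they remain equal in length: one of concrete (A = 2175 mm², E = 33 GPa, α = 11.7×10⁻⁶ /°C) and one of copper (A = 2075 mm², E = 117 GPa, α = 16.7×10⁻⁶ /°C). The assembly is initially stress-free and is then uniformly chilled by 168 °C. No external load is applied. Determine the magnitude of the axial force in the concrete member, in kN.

Equilibrium of a rigid end plate with no external load gives equal and opposite internal forces ±P in the two members. Since α_{copper} > α_{concrete}, cooling drives the copper into tension and the concrete into compression.
Compatibility of the two members (thermal + elastic change equal): (α₁ − α₂)ΔT = P·[1/(A₁E₁) + 1/(A₂E₂)].
|α₁ − α₂|·ΔT = 5×10⁻⁶ × 168 = 0.00084.
1/(A₁E₁) + 1/(A₂E₂) = 1/(2175×33×10³) + 1/(2075×117×10³) = 1.805×10⁻⁸ N⁻¹.
So P = 0.00084 / 1.805×10⁻⁸ = 46.53 kN.

P ≈ 46.5 kN (compressive in the concrete)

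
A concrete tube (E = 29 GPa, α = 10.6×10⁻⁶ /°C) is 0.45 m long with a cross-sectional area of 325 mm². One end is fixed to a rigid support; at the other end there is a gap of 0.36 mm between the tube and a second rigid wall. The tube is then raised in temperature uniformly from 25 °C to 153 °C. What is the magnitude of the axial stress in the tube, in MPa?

σ ≈ 16.1 MPa (compressive)

If the wall were absent the tube would grow by αΔT L = 10.6×10⁻⁶ × 128 × 450 = 0.6106 mm.
The gap closes (δ_free > 0.36 mm) and the wall then resists a further 0.6106 − 0.36 = 0.2506 mm of expansion.
So σ = E(δ_free − g)/L = 29×10³ × 0.2506/450 = 16.15 MPa.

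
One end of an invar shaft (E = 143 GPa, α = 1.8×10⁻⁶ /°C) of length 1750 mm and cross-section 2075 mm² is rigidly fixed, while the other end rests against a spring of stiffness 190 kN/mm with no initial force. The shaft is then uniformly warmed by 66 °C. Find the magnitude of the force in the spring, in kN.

P ≈ 18.6 kN

The unrestrained thermal change is αΔT L = 1.8×10⁻⁶ × 66 × 1750 = 0.2079 mm.
With a force P in the spring, the elastic change of the shaft is PL/(AE) and that of the spring is P/k; compatibility requires their sum to equal δ_free.
P [ L/(AE) + 1/k ] = δ_free → P [ 1750/(2075×143×10³) + 1/(190×10³) ] = 0.2079.
P = 0.2079 / 1.116×10⁻⁵ = 18630 N.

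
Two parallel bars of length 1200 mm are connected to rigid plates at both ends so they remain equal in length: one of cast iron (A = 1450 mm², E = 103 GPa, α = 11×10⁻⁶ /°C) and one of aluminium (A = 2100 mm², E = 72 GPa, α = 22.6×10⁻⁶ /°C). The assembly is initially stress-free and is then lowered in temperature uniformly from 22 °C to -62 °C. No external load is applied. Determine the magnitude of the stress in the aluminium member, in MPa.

σ ≈ 34.9 MPa (tensile)

Both members must finish at the same length. With the larger α, the aluminium tends to over-contract; the plates restrain it, putting the aluminium in tension and the cast iron in compression. With no external load the two internal forces are equal and opposite, magnitude P.
Equating the net (thermal + elastic) strains gives |α₁ − α₂|·ΔT = P·[1/(A₁E₁) + 1/(A₂E₂)].
|α₁ − α₂|·ΔT = 11.6×10⁻⁶ × 84 = 0.0009744.
1/(A₁E₁) + 1/(A₂E₂) = 1/(1450×103×10³) + 1/(2100×72×10³) = 1.331×10⁻⁸ N⁻¹.
P = 0.0009744 / 1.331×10⁻⁸ = 73210 N = 73.21 kN.
σ_{aluminium} = P/A₂ = 73210/2100 = 34.86 MPa, tensile.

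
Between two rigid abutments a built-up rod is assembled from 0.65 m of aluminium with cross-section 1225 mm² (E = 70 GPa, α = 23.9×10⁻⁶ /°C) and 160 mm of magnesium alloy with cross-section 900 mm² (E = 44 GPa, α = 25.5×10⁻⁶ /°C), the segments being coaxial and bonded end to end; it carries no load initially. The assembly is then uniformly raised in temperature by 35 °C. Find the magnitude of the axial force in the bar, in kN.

With the walls removed the bar would change length by δ_free = Σ αᵢΔT Lᵢ = 23.9×10⁻⁶×35×650 + 25.5×10⁻⁶×35×160 = 0.6865 mm.
Since the ends are fixed, an axial force P builds up, equal in every segment, with P · Σ Lᵢ/(AᵢEᵢ) = δ_free.
Σ Lᵢ/(AᵢEᵢ) = 650/(1225×70×10³) + 160/(900×44×10³) = 1.162×10⁻⁵ mm/N.
So P = 0.6865 / 1.162×10⁻⁵ = 59.08 kN, compressive.

P ≈ 59.1 kN (compressive)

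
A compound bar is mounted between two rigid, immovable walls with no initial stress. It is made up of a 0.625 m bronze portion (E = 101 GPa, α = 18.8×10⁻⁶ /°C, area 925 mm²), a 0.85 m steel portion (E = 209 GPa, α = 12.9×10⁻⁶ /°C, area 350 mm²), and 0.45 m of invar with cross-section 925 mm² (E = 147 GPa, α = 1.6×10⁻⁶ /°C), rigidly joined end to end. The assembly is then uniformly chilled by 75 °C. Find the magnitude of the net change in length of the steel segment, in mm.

Free thermal contraction of the whole bar: Σ αᵢΔT Lᵢ = 18.8×10⁻⁶×75×625 + 12.9×10⁻⁶×75×850 + 1.6×10⁻⁶×75×450 = 1.758 mm.
Since the ends are fixed, an axial force P builds up, equal in every segment, with P · Σ Lᵢ/(AᵢEᵢ) = δ_free.
The series flexibility is Σ Lᵢ/(AᵢEᵢ) = 625/(925×101×10³) + 850/(350×209×10³) + 450/(925×147×10³) = 2.162×10⁻⁵ mm/N.
So P = 1.758 / 2.162×10⁻⁵ = 81.3 kN, tensile.
For the steel segment, free thermal change = 12.9×10⁻⁶×75×850 = 0.8224 mm and elastic change from P = 81300×850/(350×209×10³) = 0.9447 mm; these oppose, so the net change is 0.122 mm (segment lengthens).

|ΔL| ≈ 0.122 mm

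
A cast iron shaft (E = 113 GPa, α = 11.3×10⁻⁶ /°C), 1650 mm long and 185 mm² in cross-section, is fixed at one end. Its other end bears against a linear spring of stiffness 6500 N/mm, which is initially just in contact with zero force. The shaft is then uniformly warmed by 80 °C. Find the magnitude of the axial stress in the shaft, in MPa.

σ ≈ 34.6 MPa (compressive)

The unrestrained thermal change is αΔT L = 11.3×10⁻⁶ × 80 × 1650 = 1.492 mm.
Let P be the compressive force at the spring. The shaft shortens elastically by PL/(AE) and the spring compresses by P/k; together these equal δ_free.
So P = δ_free / [L/(AE) + 1/k] = 1.492 / [ 1650/(185×113×10³) + 1/(6500) ].
P = 1.492 / 0.0002328 = 6408 N.
σ = P/A = 6408/185 = 34.64 MPa.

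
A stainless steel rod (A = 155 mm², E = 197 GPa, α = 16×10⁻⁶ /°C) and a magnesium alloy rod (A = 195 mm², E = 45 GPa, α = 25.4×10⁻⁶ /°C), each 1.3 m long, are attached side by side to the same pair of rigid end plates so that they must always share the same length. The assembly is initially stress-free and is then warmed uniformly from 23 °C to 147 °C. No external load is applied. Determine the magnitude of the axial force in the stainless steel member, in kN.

The magnesium alloy has the larger α, so on heating it would change length more than the stainless steel if both were free. The rigid plates force a common final length, so the magnesium alloy is put into compression and the stainless steel into tension, with equal and opposite forces P (no external load).
Equating the net (thermal + elastic) strains gives |α₁ − α₂|·ΔT = P·[1/(A₁E₁) + 1/(A₂E₂)].
|α₁ − α₂|·ΔT = 9.4×10⁻⁶ × 124 = 0.001166.
1/(A₁E₁) + 1/(A₂E₂) = 1/(155×197×10³) + 1/(195×45×10³) = 1.467×10⁻⁷ N⁻¹.
So P = 0.001166 / 1.467×10⁻⁷ = 7.945 kN.

P ≈ 7.94 kN (tensile in the stainless steel)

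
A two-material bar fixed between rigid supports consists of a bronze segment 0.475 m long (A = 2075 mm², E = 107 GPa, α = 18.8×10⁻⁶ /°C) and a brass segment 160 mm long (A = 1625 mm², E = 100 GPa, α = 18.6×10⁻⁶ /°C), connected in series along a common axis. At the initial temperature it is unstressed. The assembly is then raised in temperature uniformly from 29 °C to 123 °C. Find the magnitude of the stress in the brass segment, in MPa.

σ ≈ 220 MPa (compressive)

With the walls removed the bar would change length by δ_free = Σ αᵢΔT Lᵢ = 18.8×10⁻⁶×94×475 + 18.6×10⁻⁶×94×160 = 1.119 mm.
The rigid supports impose zero overall length change; the single axial force P common to all segments must satisfy P Σ Lᵢ/(AᵢEᵢ) = δ_free.
The series flexibility is Σ Lᵢ/(AᵢEᵢ) = 475/(2075×107×10³) + 160/(1625×100×10³) = 3.124×10⁻⁶ mm/N.
So P = 1.119 / 3.124×10⁻⁶ = 358.2 kN, compressive.
σ_{brass} = P / A = 358200 / 1625 = 220.5 MPa.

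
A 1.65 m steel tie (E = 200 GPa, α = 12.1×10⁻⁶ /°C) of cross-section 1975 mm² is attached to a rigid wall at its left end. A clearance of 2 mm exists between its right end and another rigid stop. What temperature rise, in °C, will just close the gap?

ΔT ≈ 100 °C

The gap closes when αΔT L = 2 mm, since the tie is still unstressed at that instant.
So ΔT = g/(αL) = 2/(12.1×10⁻⁶ × 1650) = 100.2 °C.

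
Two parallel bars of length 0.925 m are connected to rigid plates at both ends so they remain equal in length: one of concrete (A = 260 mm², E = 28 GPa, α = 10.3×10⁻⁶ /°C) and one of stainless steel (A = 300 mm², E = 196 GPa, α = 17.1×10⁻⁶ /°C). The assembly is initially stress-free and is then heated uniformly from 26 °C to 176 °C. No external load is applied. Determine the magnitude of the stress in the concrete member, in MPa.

σ ≈ 25.4 MPa (tensile)

Equilibrium of a rigid end plate with no external load gives equal and opposite internal forces ±P in the two members. Since α_{stainless steel} > α_{concrete}, heating drives the stainless steel into compression and the concrete into tension.
Compatibility of the two members (thermal + elastic change equal): (α₁ − α₂)ΔT = P·[1/(A₁E₁) + 1/(A₂E₂)].
|α₁ − α₂|·ΔT = 6.8×10⁻⁶ × 150 = 0.00102.
1/(A₁E₁) + 1/(A₂E₂) = 1/(260×28×10³) + 1/(300×196×10³) = 1.544×10⁻⁷ N⁻¹.
So P = 0.00102 / 1.544×10⁻⁷ = 6.608 kN.
σ_{concrete} = P/A₁ = 6608/260 = 25.41 MPa, tensile.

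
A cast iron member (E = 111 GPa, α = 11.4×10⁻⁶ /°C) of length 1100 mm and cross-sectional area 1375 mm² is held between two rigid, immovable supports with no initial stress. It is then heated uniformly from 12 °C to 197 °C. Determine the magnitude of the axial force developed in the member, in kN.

The ends cannot move, so σ = EαΔT = 111×10³ × 11.4×10⁻⁶ × 185 = 234.1 MPa.
P = AEαΔT = 1375 × 111×10³ × 11.4×10⁻⁶ × 185 = 321.9 kN (compressive).

P ≈ 322 kN (compressive)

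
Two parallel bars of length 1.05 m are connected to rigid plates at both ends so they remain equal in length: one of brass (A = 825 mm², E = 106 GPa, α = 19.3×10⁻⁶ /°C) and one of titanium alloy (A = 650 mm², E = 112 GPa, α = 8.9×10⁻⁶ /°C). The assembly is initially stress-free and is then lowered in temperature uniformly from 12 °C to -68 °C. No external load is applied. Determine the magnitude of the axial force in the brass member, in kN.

Both members must finish at the same length. With the larger α, the brass tends to over-contract; the plates restrain it, putting the brass in tension and the titanium alloy in compression. With no external load the two internal forces are equal and opposite, magnitude P.
Setting the final lengths equal and cancelling L: (α₁ − α₂)ΔT = P/(A₁E₁) + P/(A₂E₂).
|α₁ − α₂|·ΔT = 10.4×10⁻⁶ × 80 = 0.000832.
1/(A₁E₁) + 1/(A₂E₂) = 1/(825×106×10³) + 1/(650×112×10³) = 2.517×10⁻⁸ N⁻¹.
P = 0.000832 / 2.517×10⁻⁸ = 33050 N = 33.05 kN.

P ≈ 33.1 kN (tensile in the brass)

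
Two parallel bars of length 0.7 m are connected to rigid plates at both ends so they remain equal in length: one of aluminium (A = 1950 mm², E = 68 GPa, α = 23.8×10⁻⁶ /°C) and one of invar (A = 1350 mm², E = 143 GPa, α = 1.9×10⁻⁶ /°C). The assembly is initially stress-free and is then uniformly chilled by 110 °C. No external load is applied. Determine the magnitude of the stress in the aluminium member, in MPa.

σ ≈ 97.1 MPa (tensile)

Equilibrium of a rigid end plate with no external load gives equal and opposite internal forces ±P in the two members. Since α_{aluminium} > α_{invar}, cooling drives the aluminium into tension and the invar into compression.
Setting the final lengths equal and cancelling L: (α₁ − α₂)ΔT = P/(A₁E₁) + P/(A₂E₂).
|α₁ − α₂|·ΔT = 21.9×10⁻⁶ × 110 = 0.002409.
1/(A₁E₁) + 1/(A₂E₂) = 1/(1950×68×10³) + 1/(1350×143×10³) = 1.272×10⁻⁸ N⁻¹.
P = 0.002409 / 1.272×10⁻⁸ = 189400 N = 189.4 kN.
σ_{aluminium} = P/A₁ = 189400/1950 = 97.11 MPa, tensile.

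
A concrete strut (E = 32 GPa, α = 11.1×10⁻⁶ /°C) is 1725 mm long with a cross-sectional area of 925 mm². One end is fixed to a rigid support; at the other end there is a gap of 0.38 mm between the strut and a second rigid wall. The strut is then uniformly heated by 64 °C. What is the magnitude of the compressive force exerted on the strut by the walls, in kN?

P ≈ 14.5 kN

If the wall were absent the strut would grow by αΔT L = 11.1×10⁻⁶ × 64 × 1725 = 1.225 mm.
The gap closes (δ_free > 0.38 mm) and the wall then resists a further 1.225 − 0.38 = 0.8454 mm of expansion.
That suppressed elongation corresponds to σ = E·Δ/L = 32×10³ × 0.8454/1725 = 15.68 MPa.
Force on the wall = σA = 15.68 × 925 mm² = 14.51 kN.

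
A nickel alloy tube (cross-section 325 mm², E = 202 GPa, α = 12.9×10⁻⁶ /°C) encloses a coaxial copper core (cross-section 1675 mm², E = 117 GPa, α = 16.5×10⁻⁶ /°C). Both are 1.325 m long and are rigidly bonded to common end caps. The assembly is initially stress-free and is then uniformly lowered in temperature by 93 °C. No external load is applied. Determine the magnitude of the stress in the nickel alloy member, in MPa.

σ ≈ 50.7 MPa (compressive)

Both members must finish at the same length. With the larger α, the copper tends to over-contract; the plates restrain it, putting the copper in tension and the nickel alloy in compression. With no external load the two internal forces are equal and opposite, magnitude P.
Compatibility of the two members (thermal + elastic change equal): (α₁ − α₂)ΔT = P·[1/(A₁E₁) + 1/(A₂E₂)].
|α₁ − α₂|·ΔT = 3.6×10⁻⁶ × 93 = 0.0003348.
1/(A₁E₁) + 1/(A₂E₂) = 1/(325×202×10³) + 1/(1675×117×10³) = 2.033×10⁻⁸ N⁻¹.
P = 0.0003348 / 2.033×10⁻⁸ = 16460 N = 16.46 kN.
σ_{nickel alloy} = P/A₁ = 16460/325 = 50.66 MPa, compressive.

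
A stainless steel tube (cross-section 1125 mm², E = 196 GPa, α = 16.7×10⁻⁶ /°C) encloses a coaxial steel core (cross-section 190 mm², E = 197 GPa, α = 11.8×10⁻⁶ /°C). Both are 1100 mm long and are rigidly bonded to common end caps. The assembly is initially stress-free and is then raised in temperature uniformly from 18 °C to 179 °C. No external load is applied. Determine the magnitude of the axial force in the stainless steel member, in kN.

The stainless steel has the larger α, so on heating it would change length more than the steel if both were free. The rigid plates force a common final length, so the stainless steel is put into compression and the steel into tension, with equal and opposite forces P (no external load).
Equating the net (thermal + elastic) strains gives |α₁ − α₂|·ΔT = P·[1/(A₁E₁) + 1/(A₂E₂)].
|α₁ − α₂|·ΔT = 4.9×10⁻⁶ × 161 = 0.0007889.
1/(A₁E₁) + 1/(A₂E₂) = 1/(1125×196×10³) + 1/(190×197×10³) = 3.125×10⁻⁸ N⁻¹.
P = 0.0007889 / 3.125×10⁻⁸ = 25240 N = 25.24 kN.

P ≈ 25.2 kN (compressive in the stainless steel)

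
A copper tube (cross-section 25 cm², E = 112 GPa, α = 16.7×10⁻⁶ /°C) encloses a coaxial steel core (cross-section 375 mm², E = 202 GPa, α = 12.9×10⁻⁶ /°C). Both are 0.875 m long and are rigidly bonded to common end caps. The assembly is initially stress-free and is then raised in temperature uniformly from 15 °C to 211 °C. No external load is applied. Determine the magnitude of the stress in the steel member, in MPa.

Both members must finish at the same length. With the larger α, the copper tends to over-expand; the plates restrain it, putting the copper in compression and the steel in tension. With no external load the two internal forces are equal and opposite, magnitude P.
Compatibility of the two members (thermal + elastic change equal): (α₁ − α₂)ΔT = P·[1/(A₁E₁) + 1/(A₂E₂)].
|α₁ − α₂|·ΔT = 3.8×10⁻⁶ × 196 = 0.0007448.
1/(A₁E₁) + 1/(A₂E₂) = 1/(2500×112×10³) + 1/(375×202×10³) = 1.677×10⁻⁸ N⁻¹.
So P = 0.0007448 / 1.677×10⁻⁸ = 44.41 kN.
σ_{steel} = P/A₂ = 44410/375 = 118.4 MPa, tensile.

σ ≈ 118 MPa (tensile)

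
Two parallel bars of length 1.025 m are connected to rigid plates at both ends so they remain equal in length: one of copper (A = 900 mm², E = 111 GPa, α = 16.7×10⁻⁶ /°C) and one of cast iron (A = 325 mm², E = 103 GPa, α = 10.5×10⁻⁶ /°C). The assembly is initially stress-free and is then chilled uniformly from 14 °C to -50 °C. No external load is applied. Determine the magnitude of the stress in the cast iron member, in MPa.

σ ≈ 30.6 MPa (compressive)

Both members must finish at the same length. With the larger α, the copper tends to over-contract; the plates restrain it, putting the copper in tension and the cast iron in compression. With no external load the two internal forces are equal and opposite, magnitude P.
Compatibility of the two members (thermal + elastic change equal): (α₁ − α₂)ΔT = P·[1/(A₁E₁) + 1/(A₂E₂)].
|α₁ − α₂|·ΔT = 6.2×10⁻⁶ × 64 = 0.0003968.
1/(A₁E₁) + 1/(A₂E₂) = 1/(900×111×10³) + 1/(325×103×10³) = 3.988×10⁻⁸ N⁻¹.
So P = 0.0003968 / 3.988×10⁻⁸ = 9.949 kN.
σ_{cast iron} = P/A₂ = 9949/325 = 30.61 MPa, compressive.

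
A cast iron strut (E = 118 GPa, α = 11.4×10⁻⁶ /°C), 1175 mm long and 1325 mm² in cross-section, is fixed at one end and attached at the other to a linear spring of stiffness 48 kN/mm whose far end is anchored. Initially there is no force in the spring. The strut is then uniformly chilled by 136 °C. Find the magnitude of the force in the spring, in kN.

P ≈ 64.3 kN

Free thermal contraction: δ_free = αΔT L = 11.4×10⁻⁶ × 136 × 1175 = 1.822 mm.
With a force P in the spring, the elastic change of the strut is PL/(AE) and that of the spring is P/k; compatibility requires their sum to equal δ_free.
P [ L/(AE) + 1/k ] = δ_free → P [ 1175/(1325×118×10³) + 1/(48×10³) ] = 1.822.
P = 1.822 / 2.835×10⁻⁵ = 64260 N.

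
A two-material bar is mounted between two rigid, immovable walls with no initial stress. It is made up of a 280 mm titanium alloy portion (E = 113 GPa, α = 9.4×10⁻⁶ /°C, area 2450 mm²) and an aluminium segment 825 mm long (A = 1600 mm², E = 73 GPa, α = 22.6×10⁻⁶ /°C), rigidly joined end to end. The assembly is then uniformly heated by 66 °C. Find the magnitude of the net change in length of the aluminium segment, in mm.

|ΔL| ≈ 0.00218 mm

With the walls removed the bar would change length by δ_free = Σ αᵢΔT Lᵢ = 9.4×10⁻⁶×66×280 + 22.6×10⁻⁶×66×825 = 1.404 mm.
The walls prevent any net length change, so an axial force P (same in every segment) develops. Compatibility: P · Σ Lᵢ/(AᵢEᵢ) = δ_free.
Σ Lᵢ/(AᵢEᵢ) = 280/(2450×113×10³) + 825/(1600×73×10³) = 8.075×10⁻⁶ mm/N.
So P = 1.404 / 8.075×10⁻⁶ = 173.9 kN, compressive.
For the aluminium segment, free thermal change = 22.6×10⁻⁶×66×825 = 1.231 mm and elastic change from P = 173900×825/(1600×73×10³) = 1.228 mm; these oppose, so the net change is 0.00218 mm (segment lengthens).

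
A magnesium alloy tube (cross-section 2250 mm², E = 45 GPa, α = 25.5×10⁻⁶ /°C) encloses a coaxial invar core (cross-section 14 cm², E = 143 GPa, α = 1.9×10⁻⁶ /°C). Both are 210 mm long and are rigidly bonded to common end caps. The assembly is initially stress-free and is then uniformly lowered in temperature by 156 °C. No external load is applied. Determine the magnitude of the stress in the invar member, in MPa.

σ ≈ 177 MPa (compressive)

Equilibrium of a rigid end plate with no external load gives equal and opposite internal forces ±P in the two members. Since α_{magnesium alloy} > α_{invar}, cooling drives the magnesium alloy into tension and the invar into compression.
Setting the final lengths equal and cancelling L: (α₁ − α₂)ΔT = P/(A₁E₁) + P/(A₂E₂).
|α₁ − α₂|·ΔT = 23.6×10⁻⁶ × 156 = 0.003682.
1/(A₁E₁) + 1/(A₂E₂) = 1/(2250×45×10³) + 1/(1400×143×10³) = 1.487×10⁻⁸ N⁻¹.
So P = 0.003682 / 1.487×10⁻⁸ = 247.6 kN.
σ_{invar} = P/A₂ = 247600/1400 = 176.8 MPa, compressive.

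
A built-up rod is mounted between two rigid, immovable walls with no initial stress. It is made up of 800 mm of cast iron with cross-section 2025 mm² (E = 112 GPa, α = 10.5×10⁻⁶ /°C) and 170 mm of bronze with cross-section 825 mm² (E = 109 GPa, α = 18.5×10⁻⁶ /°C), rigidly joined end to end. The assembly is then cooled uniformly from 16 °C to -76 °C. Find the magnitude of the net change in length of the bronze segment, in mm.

Free thermal contraction of the whole bar: Σ αᵢΔT Lᵢ = 10.5×10⁻⁶×92×800 + 18.5×10⁻⁶×92×170 = 1.062 mm.
The walls prevent any net length change, so an axial force P (same in every segment) develops. Compatibility: P · Σ Lᵢ/(AᵢEᵢ) = δ_free.
Σ Lᵢ/(AᵢEᵢ) = 800/(2025×112×10³) + 170/(825×109×10³) = 5.418×10⁻⁶ mm/N.
So P = 1.062 / 5.418×10⁻⁶ = 196 kN, tensile.
For the bronze segment, free thermal change = 18.5×10⁻⁶×92×170 = 0.2893 mm and elastic change from P = 196000×170/(825×109×10³) = 0.3706 mm; these oppose, so the net change is 0.0813 mm (segment lengthens).

|ΔL| ≈ 0.0813 mm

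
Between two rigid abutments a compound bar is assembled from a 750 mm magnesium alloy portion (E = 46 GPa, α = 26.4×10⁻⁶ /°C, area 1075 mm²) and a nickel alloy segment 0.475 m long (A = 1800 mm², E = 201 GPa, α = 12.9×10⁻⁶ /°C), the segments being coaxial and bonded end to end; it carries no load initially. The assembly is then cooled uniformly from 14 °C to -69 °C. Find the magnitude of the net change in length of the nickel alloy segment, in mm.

|ΔL| ≈ 0.337 mm

If the supports were absent, the total length change would be Σ αᵢΔT Lᵢ = 26.4×10⁻⁶×83×750 + 12.9×10⁻⁶×83×475 = 2.152 mm.
The rigid supports impose zero overall length change; the single axial force P common to all segments must satisfy P Σ Lᵢ/(AᵢEᵢ) = δ_free.
Σ Lᵢ/(AᵢEᵢ) = 750/(1075×46×10³) + 475/(1800×201×10³) = 1.648×10⁻⁵ mm/N.
P = 2.152 / 1.648×10⁻⁵ = 130600 N = 130.6 kN, tensile.
For the nickel alloy segment, free thermal change = 12.9×10⁻⁶×83×475 = 0.5086 mm and elastic change from P = 130600×475/(1800×201×10³) = 0.1714 mm; these oppose, so the net change is 0.337 mm (segment shortens).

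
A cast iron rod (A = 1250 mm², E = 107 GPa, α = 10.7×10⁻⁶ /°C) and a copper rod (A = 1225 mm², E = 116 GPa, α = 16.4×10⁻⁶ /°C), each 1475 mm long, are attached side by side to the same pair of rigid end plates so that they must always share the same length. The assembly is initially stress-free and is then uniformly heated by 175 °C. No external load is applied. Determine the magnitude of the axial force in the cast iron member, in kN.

P ≈ 68.7 kN (tensile in the cast iron)

Equilibrium of a rigid end plate with no external load gives equal and opposite internal forces ±P in the two members. Since α_{copper} > α_{cast iron}, heating drives the copper into compression and the cast iron into tension.
Equating the net (thermal + elastic) strains gives |α₁ − α₂|·ΔT = P·[1/(A₁E₁) + 1/(A₂E₂)].
|α₁ − α₂|·ΔT = 5.7×10⁻⁶ × 175 = 0.0009975.
1/(A₁E₁) + 1/(A₂E₂) = 1/(1250×107×10³) + 1/(1225×116×10³) = 1.451×10⁻⁸ N⁻¹.
P = 0.0009975 / 1.451×10⁻⁸ = 68730 N = 68.73 kN.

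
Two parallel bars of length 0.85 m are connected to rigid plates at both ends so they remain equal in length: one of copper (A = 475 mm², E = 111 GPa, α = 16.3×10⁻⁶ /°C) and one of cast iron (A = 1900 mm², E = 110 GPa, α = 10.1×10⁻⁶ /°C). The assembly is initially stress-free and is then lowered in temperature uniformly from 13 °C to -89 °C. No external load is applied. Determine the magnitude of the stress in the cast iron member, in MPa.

Both members must finish at the same length. With the larger α, the copper tends to over-contract; the plates restrain it, putting the copper in tension and the cast iron in compression. With no external load the two internal forces are equal and opposite, magnitude P.
Compatibility of the two members (thermal + elastic change equal): (α₁ − α₂)ΔT = P·[1/(A₁E₁) + 1/(A₂E₂)].
|α₁ − α₂|·ΔT = 6.2×10⁻⁶ × 102 = 0.0006324.
1/(A₁E₁) + 1/(A₂E₂) = 1/(475×111×10³) + 1/(1900×110×10³) = 2.375×10⁻⁸ N⁻¹.
So P = 0.0006324 / 2.375×10⁻⁸ = 26.63 kN.
σ_{cast iron} = P/A₂ = 26630/1900 = 14.01 MPa, compressive.

σ ≈ 14 MPa (compressive)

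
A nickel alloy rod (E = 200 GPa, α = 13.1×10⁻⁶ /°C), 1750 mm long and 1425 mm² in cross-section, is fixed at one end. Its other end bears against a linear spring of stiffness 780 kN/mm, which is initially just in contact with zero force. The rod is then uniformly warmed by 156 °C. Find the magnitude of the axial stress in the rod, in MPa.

σ ≈ 338 MPa (compressive)

The unrestrained thermal change is αΔT L = 13.1×10⁻⁶ × 156 × 1750 = 3.576 mm.
With a force P in the spring, the elastic change of the rod is PL/(AE) and that of the spring is P/k; compatibility requires their sum to equal δ_free.
P [ L/(AE) + 1/k ] = δ_free → P [ 1750/(1425×200×10³) + 1/(780×10³) ] = 3.576.
P = 3.576 / 7.422×10⁻⁶ = 481800 N.
σ = P/A = 481800/1425 = 338.1 MPa.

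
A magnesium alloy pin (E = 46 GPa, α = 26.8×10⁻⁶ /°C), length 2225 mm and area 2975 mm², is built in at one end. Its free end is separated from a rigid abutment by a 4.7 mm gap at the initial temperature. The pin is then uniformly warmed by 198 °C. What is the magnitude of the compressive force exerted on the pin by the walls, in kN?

If the wall were absent the pin would grow by αΔT L = 26.8×10⁻⁶ × 198 × 2225 = 11.81 mm.
The gap closes (δ_free > 4.7 mm) and the wall then resists a further 11.81 − 4.7 = 7.107 mm of expansion.
So σ = E(δ_free − g)/L = 46×10³ × 7.107/2225 = 146.9 MPa.
Force on the wall = σA = 146.9 × 2975 mm² = 437.1 kN.

P ≈ 437 kN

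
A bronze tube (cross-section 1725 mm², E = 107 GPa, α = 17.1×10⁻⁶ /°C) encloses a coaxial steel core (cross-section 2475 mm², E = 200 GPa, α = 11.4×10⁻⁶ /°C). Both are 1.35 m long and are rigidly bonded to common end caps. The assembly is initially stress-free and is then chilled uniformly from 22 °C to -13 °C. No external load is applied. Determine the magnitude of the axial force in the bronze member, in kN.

P ≈ 26.8 kN (tensile in the bronze)

The bronze has the larger α, so on cooling it would change length more than the steel if both were free. The rigid plates force a common final length, so the bronze is put into tension and the steel into compression, with equal and opposite forces P (no external load).
Setting the final lengths equal and cancelling L: (α₁ − α₂)ΔT = P/(A₁E₁) + P/(A₂E₂).
|α₁ − α₂|·ΔT = 5.7×10⁻⁶ × 35 = 0.0001995.
1/(A₁E₁) + 1/(A₂E₂) = 1/(1725×107×10³) + 1/(2475×200×10³) = 7.438×10⁻⁹ N⁻¹.
P = 0.0001995 / 7.438×10⁻⁹ = 26820 N = 26.82 kN.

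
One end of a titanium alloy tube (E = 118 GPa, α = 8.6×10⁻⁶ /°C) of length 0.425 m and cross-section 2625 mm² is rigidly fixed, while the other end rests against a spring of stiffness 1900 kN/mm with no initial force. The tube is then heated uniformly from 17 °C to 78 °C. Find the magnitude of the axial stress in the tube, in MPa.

The unrestrained thermal change is αΔT L = 8.6×10⁻⁶ × 61 × 425 = 0.223 mm.
With a force P in the spring, the elastic change of the tube is PL/(AE) and that of the spring is P/k; compatibility requires their sum to equal δ_free.
So P = δ_free / [L/(AE) + 1/k] = 0.223 / [ 425/(2625×118×10³) + 1/(1900×10³) ].
P = 0.223 / 1.898×10⁻⁶ = 117400 N.
σ = P/A = 117400/2625 = 44.74 MPa.

σ ≈ 44.7 MPa (compressive)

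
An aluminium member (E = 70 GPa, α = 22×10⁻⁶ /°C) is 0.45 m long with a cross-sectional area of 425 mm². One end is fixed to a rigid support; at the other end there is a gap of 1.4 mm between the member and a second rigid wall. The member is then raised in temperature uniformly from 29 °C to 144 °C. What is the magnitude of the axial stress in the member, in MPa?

σ ≈ 0 MPa

Free thermal elongation = αΔT L = 22×10⁻⁶ × 115 × 450 = 1.139 mm.
This is smaller than the 1.4 mm clearance, so the member expands freely without reaching the stop — the stress is zero.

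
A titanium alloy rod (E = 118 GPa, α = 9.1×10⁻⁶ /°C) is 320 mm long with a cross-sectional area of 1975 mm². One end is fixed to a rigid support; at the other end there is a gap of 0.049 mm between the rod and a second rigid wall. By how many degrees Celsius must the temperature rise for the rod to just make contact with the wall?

ΔT ≈ 16.8 °C

The gap closes when αΔT L = 0.049 mm, since the rod is still unstressed at that instant.
ΔT = 0.049 / (9.1×10⁻⁶ × 320) = 16.83 °C.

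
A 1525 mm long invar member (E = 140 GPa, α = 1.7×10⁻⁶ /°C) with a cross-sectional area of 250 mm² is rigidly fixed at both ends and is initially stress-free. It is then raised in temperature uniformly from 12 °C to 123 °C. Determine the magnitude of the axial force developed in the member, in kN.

Full restraint means ε = 0, so the stress is σ = EαΔT = 140×10³ × 1.7×10⁻⁶ × 111 = 26.42 MPa.
Axial force P = σA = 26.42 × 250 = 6604 N = 6.604 kN, compressive.

P ≈ 6.6 kN (compressive)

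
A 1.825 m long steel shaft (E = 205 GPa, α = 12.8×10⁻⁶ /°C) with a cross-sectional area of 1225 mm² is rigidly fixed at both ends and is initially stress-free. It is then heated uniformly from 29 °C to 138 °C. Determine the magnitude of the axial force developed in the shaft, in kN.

Full restraint means ε = 0, so the stress is σ = EαΔT = 205×10³ × 12.8×10⁻⁶ × 109 = 286 MPa.
Axial force P = σA = 286 × 1225 = 350400 N = 350.4 kN, compressive.

P ≈ 350 kN (compressive)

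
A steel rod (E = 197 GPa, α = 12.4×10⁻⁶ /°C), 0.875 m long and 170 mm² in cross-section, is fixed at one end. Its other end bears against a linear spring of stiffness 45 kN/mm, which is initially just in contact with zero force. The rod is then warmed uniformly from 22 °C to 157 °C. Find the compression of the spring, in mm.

If the spring were absent the rod would lengthen by αΔT L = 12.4×10⁻⁶ × 135 × 875 = 1.465 mm.
With a force P in the spring, the elastic change of the rod is PL/(AE) and that of the spring is P/k; compatibility requires their sum to equal δ_free.
So P = δ_free / [L/(AE) + 1/k] = 1.465 / [ 875/(170×197×10³) + 1/(45×10³) ].
P = 1.465 / 4.835×10⁻⁵ = 30300 N.
Spring compression = P/k = 30300/(45×10³) = 0.6732 mm.

δ ≈ 0.673 mm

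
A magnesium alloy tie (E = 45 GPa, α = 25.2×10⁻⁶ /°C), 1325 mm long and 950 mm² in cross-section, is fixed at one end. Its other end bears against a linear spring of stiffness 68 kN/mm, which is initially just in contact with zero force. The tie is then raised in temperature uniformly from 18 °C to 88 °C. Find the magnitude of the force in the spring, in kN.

P ≈ 51.1 kN

Free thermal expansion: δ_free = αΔT L = 25.2×10⁻⁶ × 70 × 1325 = 2.337 mm.
With a force P in the spring, the elastic change of the tie is PL/(AE) and that of the spring is P/k; compatibility requires their sum to equal δ_free.
So P = δ_free / [L/(AE) + 1/k] = 2.337 / [ 1325/(950×45×10³) + 1/(68×10³) ].
P = 2.337 / 4.57×10⁻⁵ = 51140 N.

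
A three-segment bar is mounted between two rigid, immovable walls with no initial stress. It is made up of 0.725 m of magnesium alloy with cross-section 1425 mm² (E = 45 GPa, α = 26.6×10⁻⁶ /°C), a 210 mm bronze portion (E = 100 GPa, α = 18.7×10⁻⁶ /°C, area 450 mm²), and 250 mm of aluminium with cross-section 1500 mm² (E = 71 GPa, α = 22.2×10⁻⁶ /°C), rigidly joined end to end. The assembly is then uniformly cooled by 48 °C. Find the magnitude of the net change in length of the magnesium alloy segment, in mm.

|ΔL| ≈ 0.0737 mm

If the supports were absent, the total length change would be Σ αᵢΔT Lᵢ = 26.6×10⁻⁶×48×725 + 18.7×10⁻⁶×48×210 + 22.2×10⁻⁶×48×250 = 1.381 mm.
The rigid supports impose zero overall length change; the single axial force P common to all segments must satisfy P Σ Lᵢ/(AᵢEᵢ) = δ_free.
Σ Lᵢ/(AᵢEᵢ) = 725/(1425×45×10³) + 210/(450×100×10³) + 250/(1500×71×10³) = 1.832×10⁻⁵ mm/N.
So P = 1.381 / 1.832×10⁻⁵ = 75.36 kN, tensile.
For the magnesium alloy segment, free thermal change = 26.6×10⁻⁶×48×725 = 0.9257 mm and elastic change from P = 75360×725/(1425×45×10³) = 0.852 mm; these oppose, so the net change is 0.0737 mm (segment shortens).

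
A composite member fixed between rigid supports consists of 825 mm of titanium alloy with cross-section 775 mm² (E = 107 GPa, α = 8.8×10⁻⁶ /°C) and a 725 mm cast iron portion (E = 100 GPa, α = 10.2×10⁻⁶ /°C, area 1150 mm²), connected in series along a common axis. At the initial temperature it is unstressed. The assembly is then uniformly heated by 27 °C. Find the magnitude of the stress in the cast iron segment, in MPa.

If the supports were absent, the total length change would be Σ αᵢΔT Lᵢ = 8.8×10⁻⁶×27×825 + 10.2×10⁻⁶×27×725 = 0.3957 mm.
Since the ends are fixed, an axial force P builds up, equal in every segment, with P · Σ Lᵢ/(AᵢEᵢ) = δ_free.
Σ Lᵢ/(AᵢEᵢ) = 825/(775×107×10³) + 725/(1150×100×10³) = 1.625×10⁻⁵ mm/N.
Hence P = δ_free / Σ(L/AE) = 0.3957/1.625×10⁻⁵ = 24.35 kN (compressive).
σ_{cast iron} = P / A = 24350 / 1150 = 21.17 MPa.

σ ≈ 21.2 MPa (compressive)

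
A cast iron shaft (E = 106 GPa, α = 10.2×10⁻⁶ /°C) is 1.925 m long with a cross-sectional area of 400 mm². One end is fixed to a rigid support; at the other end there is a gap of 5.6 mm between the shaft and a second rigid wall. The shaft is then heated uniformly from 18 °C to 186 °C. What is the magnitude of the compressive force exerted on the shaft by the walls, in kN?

P ≈ 0 kN

If the wall were absent the shaft would grow by αΔT L = 10.2×10⁻⁶ × 168 × 1925 = 3.299 mm.
This is smaller than the 5.6 mm clearance, so the shaft expands freely without reaching the stop — the stress is zero.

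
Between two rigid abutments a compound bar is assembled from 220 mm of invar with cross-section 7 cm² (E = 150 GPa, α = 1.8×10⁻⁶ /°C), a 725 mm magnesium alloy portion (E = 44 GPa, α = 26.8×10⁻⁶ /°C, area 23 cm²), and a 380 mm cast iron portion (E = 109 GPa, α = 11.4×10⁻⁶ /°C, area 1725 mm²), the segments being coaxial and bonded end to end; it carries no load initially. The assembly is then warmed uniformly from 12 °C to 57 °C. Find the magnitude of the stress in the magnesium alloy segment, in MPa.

σ ≈ 41.9 MPa (compressive)

Free thermal expansion of the whole bar: Σ αᵢΔT Lᵢ = 1.8×10⁻⁶×45×220 + 26.8×10⁻⁶×45×725 + 11.4×10⁻⁶×45×380 = 1.087 mm.
Since the ends are fixed, an axial force P builds up, equal in every segment, with P · Σ Lᵢ/(AᵢEᵢ) = δ_free.
Σ Lᵢ/(AᵢEᵢ) = 220/(700×150×10³) + 725/(2300×44×10³) + 380/(1725×109×10³) = 1.128×10⁻⁵ mm/N.
So P = 1.087 / 1.128×10⁻⁵ = 96.37 kN, compressive.
σ_{magnesium alloy} = P / A = 96370 / 2300 = 41.9 MPa.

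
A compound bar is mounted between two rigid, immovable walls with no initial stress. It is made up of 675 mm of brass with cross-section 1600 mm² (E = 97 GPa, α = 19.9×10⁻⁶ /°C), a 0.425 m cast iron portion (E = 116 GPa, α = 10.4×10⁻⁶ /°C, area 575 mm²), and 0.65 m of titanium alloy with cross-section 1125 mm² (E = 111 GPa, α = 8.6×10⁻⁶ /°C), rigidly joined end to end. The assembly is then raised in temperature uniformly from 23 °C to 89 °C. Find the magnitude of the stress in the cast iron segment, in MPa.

σ ≈ 169 MPa (compressive)

If the supports were absent, the total length change would be Σ αᵢΔT Lᵢ = 19.9×10⁻⁶×66×675 + 10.4×10⁻⁶×66×425 + 8.6×10⁻⁶×66×650 = 1.547 mm.
The rigid supports impose zero overall length change; the single axial force P common to all segments must satisfy P Σ Lᵢ/(AᵢEᵢ) = δ_free.
Σ Lᵢ/(AᵢEᵢ) = 675/(1600×97×10³) + 425/(575×116×10³) + 650/(1125×111×10³) = 1.593×10⁻⁵ mm/N.
P = 1.547 / 1.593×10⁻⁵ = 97150 N = 97.15 kN, compressive.
σ_{cast iron} = P / A = 97150 / 575 = 169 MPa.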